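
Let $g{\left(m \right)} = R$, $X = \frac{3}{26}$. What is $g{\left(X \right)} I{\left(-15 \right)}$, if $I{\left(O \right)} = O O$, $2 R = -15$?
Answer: $- \frac{3375}{2} \approx -1687.5$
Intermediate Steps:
$R = - \frac{15}{2}$ ($R = \frac{1}{2} \left(-15\right) = - \frac{15}{2} \approx -7.5$)
$I{\left(O \right)} = O^{2}$
$X = \frac{3}{26}$ ($X = 3 \cdot \frac{1}{26} = \frac{3}{26} \approx 0.11538$)
$g{\left(m \right)} = - \frac{15}{2}$
$g{\left(X \right)} I{\left(-15 \right)} = - \frac{15 \left(-15\right)^{2}}{2} = \left(- \frac{15}{2}\right) 225 = - \frac{3375}{2}$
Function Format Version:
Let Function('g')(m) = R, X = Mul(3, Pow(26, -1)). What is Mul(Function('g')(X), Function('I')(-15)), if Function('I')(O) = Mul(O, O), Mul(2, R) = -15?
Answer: Rational(-3375, 2) ≈ -1687.5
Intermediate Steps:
R = Rational(-15, 2) (R = Mul(Rational(1, 2), -15) = Rational(-15, 2) ≈ -7.5000)
Function('I')(O) = Pow(O, 2)
X = Rational(3, 26) (X = Mul(3, Rational(1, 26)) = Rational(3, 26) ≈ 0.11538)
Function('g')(m) = Rational(-15, 2)
Mul(Function('g')(X), Function('I')(-15)) = Mul(Rational(-15, 2), Pow(-15, 2)) = Mul(Rational(-15, 2), 225) = Rational(-3375, 2)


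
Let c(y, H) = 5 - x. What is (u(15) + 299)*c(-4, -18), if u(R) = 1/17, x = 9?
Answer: -20336/17 ≈ -1196.2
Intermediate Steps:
u(R) = 1/17
c(y, H) = -4 (c(y, H) = 5 - 1*9 = 5 - 9 = -4)
(u(15) + 299)*c(-4, -18) = (1/17 + 299)*(-4) = (5084/17)*(-4) = -20336/17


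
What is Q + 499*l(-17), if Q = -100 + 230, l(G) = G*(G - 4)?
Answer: 178273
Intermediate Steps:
l(G) = G*(-4 + G)
Q = 130
Q + 499*l(-17) = 130 + 499*(-17*(-4 - 17)) = 130 + 499*(-17*(-21)) = 130 + 499*357 = 130 + 178143 = 178273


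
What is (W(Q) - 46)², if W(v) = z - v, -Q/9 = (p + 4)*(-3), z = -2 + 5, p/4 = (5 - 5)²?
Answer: 22801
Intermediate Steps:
p = 0 (p = 4*(5 - 5)² = 4*0² = 4*0 = 0)
z = 3
Q = 108 (Q = -9*(0 + 4)*(-3) = -36*(-3) = -9*(-12) = 108)
W(v) = 3 - v
(W(Q) - 46)² = ((3 - 1*108) - 46)² = ((3 - 108) - 46)² = (-105 - 46)² = (-151)² = 22801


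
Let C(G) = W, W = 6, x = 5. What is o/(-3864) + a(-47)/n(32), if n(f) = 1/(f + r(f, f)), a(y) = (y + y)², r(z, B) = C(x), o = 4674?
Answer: 216233813/644 ≈ 3.3577e+5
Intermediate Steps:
C(G) = 6
r(z, B) = 6
a(y) = 4*y² (a(y) = (2*y)² = 4*y²)
n(f) = 1/(6 + f) (n(f) = 1/(f + 6) = 1/(6 + f))
o/(-3864) + a(-47)/n(32) = 4674/(-3864) + (4*(-47)²)/(1/(6 + 32)) = 4674*(-1/3864) + (4*2209)/(1/38) = -779/644 + 8836/(1/38) = -779/644 + 8836*38 = -779/644 + 335768 = 216233813/644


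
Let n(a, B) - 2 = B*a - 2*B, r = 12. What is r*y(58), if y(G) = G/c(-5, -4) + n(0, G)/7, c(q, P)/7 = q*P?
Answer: -6666/35 ≈ -190.46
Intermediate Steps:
n(a, B) = 2 - 2*B + B*a (n(a, B) = 2 + (B*a - 2*B) = 2 + (-2*B + B*a) = 2 - 2*B + B*a)
c(q, P) = 7*P*q (c(q, P) = 7*(q*P) = 7*(P*q) = 7*P*q)
y(G) = 2/7 - 39*G/140 (y(G) = G/((7*(-4)*(-5))) + (2 - 2*G + G*0)/7 = G/140 + (2 - 2*G + 0)*(⅐) = G*(1/140) + (2 - 2*G)*(⅐) = G/140 + (2/7 - 2*G/7) = 2/7 - 39*G/140)
r*y(58) = 12*(2/7 - 39/140*58) = 12*(2/7 - 1131/70) = 12*(-1111/70) = -6666/35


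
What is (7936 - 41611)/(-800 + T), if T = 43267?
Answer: -33675/42467 ≈ -0.79297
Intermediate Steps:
(7936 - 41611)/(-800 + T) = (7936 - 41611)/(-800 + 43267) = -33675/42467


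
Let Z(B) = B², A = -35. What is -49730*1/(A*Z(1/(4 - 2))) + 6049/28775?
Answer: 1144826943/201425 ≈ 5683.6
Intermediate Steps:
-49730*1/(A*Z(1/(4 - 2))) + 6049/28775 = -49730*(-(4 - 2)²/35) + 6049/28775 = -49730/((-35*(1/2)²)) + 6049*(1/28775) = -49730/((-35*(½)²)) + 6049/28775 = -49730/((-35*¼)) + 6049/28775 = -49730/(-35/4) + 6049/28775 = -49730*(-4/35) + 6049/28775 = 39784/7 + 6049/28775 = 1144826943/201425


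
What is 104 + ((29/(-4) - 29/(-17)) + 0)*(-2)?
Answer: 3913/34 ≈ 115.09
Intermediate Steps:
104 + ((29/(-4) - 29/(-17)) + 0)*(-2) = 104 + ((29*(-¼) - 29*(-1/17)) + 0)*(-2) = 104 + ((-29/4 + 29/17) + 0)*(-2) = 104 + (-377/68 + 0)*(-2) = 104 - 377/68*(-2) = 104 + 377/34 = 3913/34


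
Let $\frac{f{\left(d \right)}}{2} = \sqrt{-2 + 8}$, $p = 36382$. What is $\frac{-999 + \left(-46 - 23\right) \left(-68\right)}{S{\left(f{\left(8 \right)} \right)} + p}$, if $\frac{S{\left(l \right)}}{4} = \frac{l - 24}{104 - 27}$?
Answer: $\frac{398292793899}{3923691268370} - \frac{568722 \sqrt{6}}{1961845634185} \approx 0.10151$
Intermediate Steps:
$f{\left(d \right)} = 2 \sqrt{6}$ ($f{\left(d \right)} = 2 \sqrt{-2 + 8} = 2 \sqrt{6}$)
$S{\left(l \right)} = - \frac{96}{77} + \frac{4 l}{77}$ ($S{\left(l \right)} = 4 \frac{l - 24}{104 - 27} = 4 \frac{-24 + l}{77} = 4 \left(-24 + l\right) \frac{1}{77} = 4 \left(- \frac{24}{77} + \frac{l}{77}\right) = - \frac{96}{77} + \frac{4 l}{77}$)
$\frac{-999 + \left(-46 - 23\right) \left(-68\right)}{S{\left(f{\left(8 \right)} \right)} + p} = \frac{-999 + \left(-46 - 23\right) \left(-68\right)}{\left(- \frac{96}{77} + \frac{4 \cdot 2 \sqrt{6}}{77}\right) + 36382} = \frac{-999 - -4692}{\left(- \frac{96}{77} + \frac{8 \sqrt{6}}{77}\right) + 36382} = \frac{-999 + 4692}{\frac{2801318}{77} + \frac{8 \sqrt{6}}{77}} = \frac{3693}{\frac{2801318}{77} + \frac{8 \sqrt{6}}{77}}$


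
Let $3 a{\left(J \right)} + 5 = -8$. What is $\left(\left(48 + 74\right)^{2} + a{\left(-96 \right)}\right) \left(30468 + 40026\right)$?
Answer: $1048927222$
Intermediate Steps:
$a{\left(J \right)} = - \frac{13}{3}$ ($a{\left(J \right)} = - \frac{5}{3} + \frac{1}{3} \left(-8\right) = - \frac{5}{3} - \frac{8}{3} = - \frac{13}{3}$)
$\left(\left(48 + 74\right)^{2} + a{\left(-96 \right)}\right) \left(30468 + 40026\right) = \left(\left(48 + 74\right)^{2} - \frac{13}{3}\right) \left(30468 + 40026\right) = \left(122^{2} - \frac{13}{3}\right) 70494 = \left(14884 - \frac{13}{3}\right) 70494 = \frac{44639}{3} \cdot 70494 = 1048927222$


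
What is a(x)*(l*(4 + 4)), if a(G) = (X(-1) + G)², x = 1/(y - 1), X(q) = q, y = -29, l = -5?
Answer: -1922/45 ≈ -42.711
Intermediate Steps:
x = -1/30 (x = 1/(-29 - 1) = 1/(-30) = -1/30 ≈ -0.033333)
a(G) = (-1 + G)²
a(x)*(l*(4 + 4)) = (-1 - 1/30)²*(-5*(4 + 4)) = (-31/30)²*(-5*8) = (961/900)*(-40) = -1922/45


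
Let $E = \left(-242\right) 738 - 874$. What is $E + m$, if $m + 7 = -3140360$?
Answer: $-3319837$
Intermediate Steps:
$m = -3140367$ ($m = -7 - 3140360 = -3140367$)
$E = -179470$ ($E = -178596 - 874 = -179470$)
$E + m = -179470 - 3140367 = -3319837$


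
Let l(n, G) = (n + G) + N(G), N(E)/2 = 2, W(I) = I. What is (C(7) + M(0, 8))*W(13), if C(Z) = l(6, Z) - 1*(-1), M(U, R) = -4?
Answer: 182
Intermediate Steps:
N(E) = 4 (N(E) = 2*2 = 4)
l(n, G) = 4 + G + n (l(n, G) = (n + G) + 4 = (G + n) + 4 = 4 + G + n)
C(Z) = 11 + Z (C(Z) = (4 + Z + 6) - 1*(-1) = (10 + Z) + 1 = 11 + Z)
(C(7) + M(0, 8))*W(13) = ((11 + 7) - 4)*13 = (18 - 4)*13 = 14*13 = 182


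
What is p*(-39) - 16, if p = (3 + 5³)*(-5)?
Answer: 24944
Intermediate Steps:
p = -640 (p = (3 + 125)*(-5) = 128*(-5) = -640)
p*(-39) - 16 = -640*(-39) - 16 = 24960 - 16 = 24944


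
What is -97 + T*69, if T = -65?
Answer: -4582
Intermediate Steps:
-97 + T*69 = -97 - 65*69 = -97 - 4485 = -4582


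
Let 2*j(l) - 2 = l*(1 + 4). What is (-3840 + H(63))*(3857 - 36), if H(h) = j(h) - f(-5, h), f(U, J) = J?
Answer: -28615469/2 ≈ -1.4308e+7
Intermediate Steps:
j(l) = 1 + 5*l/2 (j(l) = 1 + (l*(1 + 4))/2 = 1 + (l*5)/2 = 1 + (5*l)/2 = 1 + 5*l/2)
H(h) = 1 + 3*h/2 (H(h) = (1 + 5*h/2) - h = 1 + 3*h/2)
(-3840 + H(63))*(3857 - 36) = (-3840 + (1 + (3/2)*63))*(3857 - 36) = (-3840 + (1 + 189/2))*3821 = (-3840 + 191/2)*3821 = -7489/2*3821 = -28615469/2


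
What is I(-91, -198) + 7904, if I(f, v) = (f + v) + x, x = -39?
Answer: 7576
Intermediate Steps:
I(f, v) = -39 + f + v (I(f, v) = (f + v) - 39 = -39 + f + v)
I(-91, -198) + 7904 = (-39 - 91 - 198) + 7904 = -328 + 7904 = 7576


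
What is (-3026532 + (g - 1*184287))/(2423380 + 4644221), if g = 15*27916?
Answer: -310231/785289 ≈ -0.39505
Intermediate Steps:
g = 418740
(-3026532 + (g - 1*184287))/(2423380 + 4644221) = (-3026532 + (418740 - 1*184287))/(2423380 + 4644221) = (-3026532 + (418740 - 184287))/7067601 = (-3026532 + 234453)*(1/7067601) = -2792079*1/7067601 = -310231/785289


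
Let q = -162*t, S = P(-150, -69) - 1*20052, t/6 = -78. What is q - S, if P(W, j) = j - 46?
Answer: 95983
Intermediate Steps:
t = -468 (t = 6*(-78) = -468)
P(W, j) = -46 + j
S = -20167 (S = (-46 - 69) - 1*20052 = -115 - 20052 = -20167)
q = 75816 (q = -162*(-468) = 75816)
q - S = 75816 - 1*(-20167) = 75816 + 20167 = 95983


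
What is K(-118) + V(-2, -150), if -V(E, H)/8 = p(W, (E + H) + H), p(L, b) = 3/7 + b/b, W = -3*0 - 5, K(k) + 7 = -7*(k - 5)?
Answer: 5898/7 ≈ 842.57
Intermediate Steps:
K(k) = 28 - 7*k (K(k) = -7 - 7*(k - 5) = -7 - 7*(-5 + k) = -7 + (35 - 7*k) = 28 - 7*k)
W = -5 (W = 0 - 5 = -5)
p(L, b) = 10/7 (p(L, b) = 3*(⅐) + 1 = 3/7 + 1 = 10/7)
V(E, H) = -80/7 (V(E, H) = -8*10/7 = -80/7)
K(-118) + V(-2, -150) = (28 - 7*(-118)) - 80/7 = (28 + 826) - 80/7 = 854 - 80/7 = 5898/7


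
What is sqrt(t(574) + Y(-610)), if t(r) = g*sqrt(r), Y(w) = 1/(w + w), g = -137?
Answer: sqrt(-305 - 50977700*sqrt(574))/610 ≈ 57.291*I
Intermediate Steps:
Y(w) = 1/(2*w)
t(r) = -137*sqrt(r)
sqrt(t(574) + Y(-610)) = sqrt(-137*sqrt(574) + (1/2)/(-610)) = sqrt(-137*sqrt(574) + (1/2)*(-1/610)) = sqrt(-137*sqrt(574) - 1/1220) = sqrt(-1/1220 - 137*sqrt(574))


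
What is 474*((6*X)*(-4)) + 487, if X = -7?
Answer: 80119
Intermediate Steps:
474*((6*X)*(-4)) + 487 = 474*((6*(-7))*(-4)) + 487 = 474*(-42*(-4)) + 487 = 474*168 + 487 = 79632 + 487 = 80119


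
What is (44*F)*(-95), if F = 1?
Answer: -4180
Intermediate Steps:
(44*F)*(-95) = (44*1)*(-95) = 44*(-95) = -4180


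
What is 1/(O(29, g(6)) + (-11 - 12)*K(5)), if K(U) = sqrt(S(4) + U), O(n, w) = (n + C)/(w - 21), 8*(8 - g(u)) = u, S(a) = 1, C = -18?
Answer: 10/39667 - 575*sqrt(6)/79334 ≈ -0.017501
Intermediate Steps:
g(u) = 8 - u/8
O(n, w) = (-18 + n)/(-21 + w) (O(n, w) = (n - 18)/(w - 21) = (-18 + n)/(-21 + w))
K(U) = sqrt(1 + U)
1/(O(29, g(6)) + (-11 - 12)*K(5)) = 1/((-18 + 29)/(-21 + (8 - 1/8*6)) + (-11 - 12)*sqrt(1 + 5)) = 1/(11/(-21 + (8 - 3/4)) - 23*sqrt(6)) = 1/(11/(-21 + 29/4) - 23*sqrt(6)) = 1/(11/(-55/4) - 23*sqrt(6)) = 1/(-4/55*11 - 23*sqrt(6)) = 1/(-4/5 - 23*sqrt(6))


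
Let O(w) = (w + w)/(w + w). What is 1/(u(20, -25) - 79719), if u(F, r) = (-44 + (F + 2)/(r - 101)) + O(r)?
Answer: -63/5025017 ≈ -1.2537e-5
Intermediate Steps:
O(w) = 1 (O(w) = (2*w)/((2*w)) = (2*w)*(1/(2*w)) = 1)
u(F, r) = -43 + (2 + F)/(-101 + r) (u(F, r) = (-44 + (F + 2)/(r - 101)) + 1 = (-44 + (2 + F)/(-101 + r)) + 1 = -43 + (2 + F)/(-101 + r))
1/(u(20, -25) - 79719) = 1/((4345 + 20 - 43*(-25))/(-101 - 25) - 79719) = 1/((4345 + 20 + 1075)/(-126) - 79719) = 1/(-1/126*5440 - 79719) = 1/(-2720/63 - 79719) = 1/(-5025017/63) = -63/5025017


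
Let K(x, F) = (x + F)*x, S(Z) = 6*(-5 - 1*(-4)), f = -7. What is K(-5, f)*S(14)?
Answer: -360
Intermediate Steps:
S(Z) = -6 (S(Z) = 6*(-5 + 4) = 6*(-1) = -6)
K(x, F) = x*(F + x) (K(x, F) = (F + x)*x = x*(F + x))
K(-5, f)*S(14) = -5*(-7 - 5)*(-6) = -5*(-12)*(-6) = 60*(-6) = -360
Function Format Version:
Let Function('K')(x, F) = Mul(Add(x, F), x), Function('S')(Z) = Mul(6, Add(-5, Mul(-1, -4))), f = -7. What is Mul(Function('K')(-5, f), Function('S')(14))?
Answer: -360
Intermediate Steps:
Function('S')(Z) = -6 (Function('S')(Z) = Mul(6, Add(-5, 4)) = Mul(6, -1) = -6)
Function('K')(x, F) = Mul(x, Add(F, x)) (Function('K')(x, F) = Mul(Add(F, x), x) = Mul(x, Add(F, x)))
Mul(Function('K')(-5, f), Function('S')(14)) = Mul(Mul(-5, Add(-7, -5)), -6) = Mul(Mul(-5, -12), -6) = Mul(60, -6) = -360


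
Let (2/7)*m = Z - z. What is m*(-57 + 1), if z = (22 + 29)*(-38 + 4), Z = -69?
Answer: -326340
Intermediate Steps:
z = -1734 (z = 51*(-34) = -1734)
m = 11655/2 (m = 7*(-69 - 1*(-1734))/2 = 7*(-69 + 1734)/2 = (7/2)*1665 = 11655/2 ≈ 5827.5)
m*(-57 + 1) = 11655*(-57 + 1)/2 = (11655/2)*(-56) = -326340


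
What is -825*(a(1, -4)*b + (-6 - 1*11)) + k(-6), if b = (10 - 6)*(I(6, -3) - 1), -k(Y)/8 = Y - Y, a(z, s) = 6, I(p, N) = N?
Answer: 93225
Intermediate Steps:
k(Y) = 0 (k(Y) = -8*(Y - Y) = -8*0 = 0)
b = -16 (b = (10 - 6)*(-3 - 1) = 4*(-4) = -16)
-825*(a(1, -4)*b + (-6 - 1*11)) + k(-6) = -825*(6*(-16) + (-6 - 1*11)) + 0 = -825*(-96 + (-6 - 11)) + 0 = -825*(-96 - 17) + 0 = -825*(-113) + 0 = 93225 + 0 = 93225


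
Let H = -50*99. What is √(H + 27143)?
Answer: √22193 ≈ 148.97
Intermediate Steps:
H = -4950
√(H + 27143) = √(-4950 + 27143) = √22193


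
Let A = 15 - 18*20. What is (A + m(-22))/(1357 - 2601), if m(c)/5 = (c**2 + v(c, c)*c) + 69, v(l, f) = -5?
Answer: -1485/622 ≈ -2.3875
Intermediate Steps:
A = -345 (A = 15 - 360 = -345)
m(c) = 345 - 25*c + 5*c**2 (m(c) = 5*((c**2 - 5*c) + 69) = 5*(69 + c**2 - 5*c) = 345 - 25*c + 5*c**2)
(A + m(-22))/(1357 - 2601) = (-345 + (345 - 25*(-22) + 5*(-22)**2))/(1357 - 2601) = (-345 + (345 + 550 + 5*484))/(-1244) = (-345 + (345 + 550 + 2420))*(-1/1244) = (-345 + 3315)*(-1/1244) = 2970*(-1/1244) = -1485/622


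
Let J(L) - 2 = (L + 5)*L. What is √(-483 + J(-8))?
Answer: I*√457 ≈ 21.378*I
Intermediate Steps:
J(L) = 2 + L*(5 + L) (J(L) = 2 + (L + 5)*L = 2 + (5 + L)*L = 2 + L*(5 + L))
√(-483 + J(-8)) = √(-483 + (2 + (-8)² + 5*(-8))) = √(-483 + (2 + 64 - 40)) = √(-483 + 26) = √(-457) = I*√457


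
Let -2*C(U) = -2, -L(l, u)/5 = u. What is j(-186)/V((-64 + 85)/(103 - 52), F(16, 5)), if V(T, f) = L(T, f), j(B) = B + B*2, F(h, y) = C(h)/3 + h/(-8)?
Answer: -1674/25 ≈ -66.960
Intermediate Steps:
L(l, u) = -5*u
C(U) = 1 (C(U) = -½*(-2) = 1)
F(h, y) = ⅓ - h/8 (F(h, y) = 1/3 + h/(-8) = 1*(⅓) + h*(-⅛) = ⅓ - h/8)
j(B) = 3*B (j(B) = B + 2*B = 3*B)
V(T, f) = -5*f
j(-186)/V((-64 + 85)/(103 - 52), F(16, 5)) = (3*(-186))/((-5*(⅓ - ⅛*16))) = -558*(-1/(5*(⅓ - 2))) = -558/((-5*(-5/3))) = -558/25/3 = -558*3/25 = -1674/25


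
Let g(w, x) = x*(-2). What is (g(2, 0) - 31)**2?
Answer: 961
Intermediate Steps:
g(w, x) = -2*x
(g(2, 0) - 31)**2 = (-2*0 - 31)**2 = (0 - 31)**2 = (-31)**2 = 961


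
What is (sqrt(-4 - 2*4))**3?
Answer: -24*I*sqrt(3) ≈ -41.569*I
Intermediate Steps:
(sqrt(-4 - 2*4))**3 = (sqrt(-4 - 8))**3 = (sqrt(-12))**3 = (2*I*sqrt(3))**3 = -24*I*sqrt(3)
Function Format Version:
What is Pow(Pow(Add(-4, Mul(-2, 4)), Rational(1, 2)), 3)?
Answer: Mul(-24, I, Pow(3, Rational(1, 2))) ≈ Mul(-41.569, I)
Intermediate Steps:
Pow(Pow(Add(-4, Mul(-2, 4)), Rational(1, 2)), 3) = Pow(Pow(Add(-4, -8), Rational(1, 2)), 3) = Pow(Pow(-12, Rational(1, 2)), 3) = Pow(Mul(2, I, Pow(3, Rational(1, 2))), 3) = Mul(-24, I, Pow(3, Rational(1, 2)))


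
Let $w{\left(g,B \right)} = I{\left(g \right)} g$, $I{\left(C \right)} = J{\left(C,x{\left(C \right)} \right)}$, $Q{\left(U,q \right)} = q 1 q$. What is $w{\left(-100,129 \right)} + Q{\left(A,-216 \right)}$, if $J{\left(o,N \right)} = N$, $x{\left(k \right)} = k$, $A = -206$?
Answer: $56656$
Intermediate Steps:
$Q{\left(U,q \right)} = q^{2}$ ($Q{\left(U,q \right)} = q q = q^{2}$)
$I{\left(C \right)} = C$
$w{\left(g,B \right)} = g^{2}$ ($w{\left(g,B \right)} = g g = g^{2}$)
$w{\left(-100,129 \right)} + Q{\left(A,-216 \right)} = \left(-100\right)^{2} + \left(-216\right)^{2} = 10000 + 46656 = 56656$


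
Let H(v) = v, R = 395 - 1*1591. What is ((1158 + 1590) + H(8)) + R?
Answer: 1560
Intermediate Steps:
R = -1196 (R = 395 - 1591 = -1196)
((1158 + 1590) + H(8)) + R = ((1158 + 1590) + 8) - 1196 = (2748 + 8) - 1196 = 2756 - 1196 = 1560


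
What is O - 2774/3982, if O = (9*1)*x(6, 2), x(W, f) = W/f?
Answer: 52370/1991 ≈ 26.303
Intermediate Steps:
O = 27 (O = (9*1)*(6/2) = 9*(6*(½)) = 9*3 = 27)
O - 2774/3982 = 27 - 2774/3982 = 27 - 1*1387/1991 = 27 - 1387/1991 = 52370/1991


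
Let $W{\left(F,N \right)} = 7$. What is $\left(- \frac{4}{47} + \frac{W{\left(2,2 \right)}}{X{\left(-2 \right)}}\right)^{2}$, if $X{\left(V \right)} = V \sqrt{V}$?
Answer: $\frac{\left(-16 + 329 i \sqrt{2}\right)^{2}}{35344} \approx -6.1178 - 0.42126 i$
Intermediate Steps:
$X{\left(V \right)} = V^{\frac{3}{2}}$
$\left(- \frac{4}{47} + \frac{W{\left(2,2 \right)}}{X{\left(-2 \right)}}\right)^{2} = \left(- \frac{4}{47} + \frac{7}{\left(-2\right)^{\frac{3}{2}}}\right)^{2} = \left(\left(-4\right) \frac{1}{47} + \frac{7}{\left(-2\right) i \sqrt{2}}\right)^{2} = \left(- \frac{4}{47} + 7 \frac{i \sqrt{2}}{4}\right)^{2} = \left(- \frac{4}{47} + \frac{7 i \sqrt{2}}{4}\right)^{2}$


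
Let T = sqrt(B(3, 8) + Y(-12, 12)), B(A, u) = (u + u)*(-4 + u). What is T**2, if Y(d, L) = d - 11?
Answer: 41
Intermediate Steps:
Y(d, L) = -11 + d
B(A, u) = 2*u*(-4 + u) (B(A, u) = (2*u)*(-4 + u) = 2*u*(-4 + u))
T = sqrt(41) (T = sqrt(2*8*(-4 + 8) + (-11 - 12)) = sqrt(2*8*4 - 23) = sqrt(64 - 23) = sqrt(41) ≈ 6.4031)
T**2 = (sqrt(41))**2 = 41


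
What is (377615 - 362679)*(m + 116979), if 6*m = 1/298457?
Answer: 1564390728473092/895371 ≈ 1.7472e+9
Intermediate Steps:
m = 1/1790742 (m = (⅙)/298457 = (⅙)*(1/298457) = 1/1790742 ≈ 5.5843e-7)
(377615 - 362679)*(m + 116979) = (377615 - 362679)*(1/1790742 + 116979) = 14936*(209479208419/1790742) = 1564390728473092/895371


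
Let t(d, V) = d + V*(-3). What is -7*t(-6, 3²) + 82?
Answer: 313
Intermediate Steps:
t(d, V) = d - 3*V
-7*t(-6, 3²) + 82 = -7*(-6 - 3*3²) + 82 = -7*(-6 - 3*9) + 82 = -7*(-6 - 27) + 82 = -7*(-33) + 82 = 231 + 82 = 313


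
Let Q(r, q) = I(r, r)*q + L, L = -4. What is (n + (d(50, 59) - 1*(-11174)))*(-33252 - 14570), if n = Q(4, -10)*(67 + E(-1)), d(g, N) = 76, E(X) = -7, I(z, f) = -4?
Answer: -641293020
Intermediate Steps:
Q(r, q) = -4 - 4*q (Q(r, q) = -4*q - 4 = -4 - 4*q)
n = 2160 (n = (-4 - 4*(-10))*(67 - 7) = (-4 + 40)*60 = 36*60 = 2160)
(n + (d(50, 59) - 1*(-11174)))*(-33252 - 14570) = (2160 + (76 - 1*(-11174)))*(-33252 - 14570) = (2160 + (76 + 11174))*(-47822) = (2160 + 11250)*(-47822) = 13410*(-47822) = -641293020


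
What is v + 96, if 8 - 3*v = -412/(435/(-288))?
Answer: 3368/435 ≈ 7.7425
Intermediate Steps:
v = -38392/435 (v = 8/3 - (-412)/(3*(435/(-288))) = 8/3 - (-412)/(3*(435*(-1/288))) = 8/3 - (-412)/(3*(-145/96)) = 8/3 - (-412)*(-96)/(3*145) = 8/3 - ⅓*39552/145 = 8/3 - 13184/145 = -38392/435 ≈ -88.257)
v + 96 = -38392/435 + 96 = 3368/435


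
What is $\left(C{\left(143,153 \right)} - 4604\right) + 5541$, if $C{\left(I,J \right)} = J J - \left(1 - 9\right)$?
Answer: $24354$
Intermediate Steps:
$C{\left(I,J \right)} = 8 + J^{2}$ ($C{\left(I,J \right)} = J^{2} - -8 = J^{2} + 8 = 8 + J^{2}$)
$\left(C{\left(143,153 \right)} - 4604\right) + 5541 = \left(\left(8 + 153^{2}\right) - 4604\right) + 5541 = \left(\left(8 + 23409\right) - 4604\right) + 5541 = \left(23417 - 4604\right) + 5541 = 18813 + 5541 = 24354$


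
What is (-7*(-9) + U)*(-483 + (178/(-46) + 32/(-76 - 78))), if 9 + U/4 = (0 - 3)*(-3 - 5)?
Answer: -106101522/1771 ≈ -59911.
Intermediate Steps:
U = 60 (U = -36 + 4*((0 - 3)*(-3 - 5)) = -36 + 4*(-3*(-8)) = -36 + 4*24 = -36 + 96 = 60)
(-7*(-9) + U)*(-483 + (178/(-46) + 32/(-76 - 78))) = (-7*(-9) + 60)*(-483 + (178/(-46) + 32/(-76 - 78))) = (63 + 60)*(-483 + (178*(-1/46) + 32/(-154))) = 123*(-483 + (-89/23 + 32*(-1/154))) = 123*(-483 + (-89/23 - 16/77)) = 123*(-483 - 7221/1771) = 123*(-862614/1771) = -106101522/1771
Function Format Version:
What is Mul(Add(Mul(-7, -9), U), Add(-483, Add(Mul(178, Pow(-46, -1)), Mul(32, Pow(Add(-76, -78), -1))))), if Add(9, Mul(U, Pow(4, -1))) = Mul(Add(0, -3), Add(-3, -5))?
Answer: Rational(-106101522, 1771) ≈ -59911.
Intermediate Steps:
U = 60 (U = Add(-36, Mul(4, Mul(Add(0, -3), Add(-3, -5)))) = Add(-36, Mul(4, Mul(-3, -8))) = Add(-36, Mul(4, 24)) = Add(-36, 96) = 60)
Mul(Add(Mul(-7, -9), U), Add(-483, Add(Mul(178, Pow(-46, -1)), Mul(32, Pow(Add(-76, -78), -1))))) = Mul(Add(Mul(-7, -9), 60), Add(-483, Add(Mul(178, Pow(-46, -1)), Mul(32, Pow(Add(-76, -78), -1))))) = Mul(Add(63, 60), Add(-483, Add(Mul(178, Rational(-1, 46)), Mul(32, Pow(-154, -1))))) = Mul(123, Add(-483, Add(Rational(-89, 23), Mul(32, Rational(-1, 154))))) = Mul(123, Add(-483, Add(Rational(-89, 23), Rational(-16, 77)))) = Mul(123, Add(-483, Rational(-7221, 1771))) = Mul(123, Rational(-862614, 1771)) = Rational(-106101522, 1771)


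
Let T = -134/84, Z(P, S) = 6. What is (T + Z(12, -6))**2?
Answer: 34225/1764 ≈ 19.402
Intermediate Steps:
T = -67/42 (T = -134*1/84 = -67/42 ≈ -1.5952)
(T + Z(12, -6))**2 = (-67/42 + 6)**2 = (185/42)**2 = 34225/1764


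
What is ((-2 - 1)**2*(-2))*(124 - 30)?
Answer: -1692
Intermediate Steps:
((-2 - 1)**2*(-2))*(124 - 30) = ((-3)**2*(-2))*94 = (9*(-2))*94 = -18*94 = -1692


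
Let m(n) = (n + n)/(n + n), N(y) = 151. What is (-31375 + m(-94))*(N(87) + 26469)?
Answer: -835175880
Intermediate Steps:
m(n) = 1 (m(n) = (2*n)/((2*n)) = (2*n)*(1/(2*n)) = 1)
(-31375 + m(-94))*(N(87) + 26469) = (-31375 + 1)*(151 + 26469) = -31374*26620 = -835175880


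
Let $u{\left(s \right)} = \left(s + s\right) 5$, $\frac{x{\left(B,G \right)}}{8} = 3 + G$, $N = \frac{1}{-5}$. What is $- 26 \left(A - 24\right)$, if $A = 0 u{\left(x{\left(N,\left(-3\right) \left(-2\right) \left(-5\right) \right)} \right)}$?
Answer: $624$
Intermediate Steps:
$N = - \frac{1}{5} \approx -0.2$
$x{\left(B,G \right)} = 24 + 8 G$ ($x{\left(B,G \right)} = 8 \left(3 + G\right) = 24 + 8 G$)
$u{\left(s \right)} = 10 s$ ($u{\left(s \right)} = 2 s 5 = 10 s$)
$A = 0$ ($A = 0 \cdot 10 \left(24 + 8 \left(-3\right) \left(-2\right) \left(-5\right)\right) = 0 \cdot 10 \left(24 + 8 \cdot 6 \left(-5\right)\right) = 0 \cdot 10 \left(24 + 8 \left(-30\right)\right) = 0 \cdot 10 \left(24 - 240\right) = 0 \cdot 10 \left(-216\right) = 0 \left(-2160\right) = 0$)
$- 26 \left(A - 24\right) = - 26 \left(0 - 24\right) = \left(-26\right) \left(-24\right) = 624$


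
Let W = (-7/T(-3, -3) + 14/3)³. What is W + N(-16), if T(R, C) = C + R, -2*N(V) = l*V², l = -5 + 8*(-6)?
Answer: 1508219/216 ≈ 6982.5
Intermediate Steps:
l = -53 (l = -5 - 48 = -53)
N(V) = 53*V²/2 (N(V) = -(-53)*V²/2 = 53*V²/2)
W = 42875/216 (W = (-7/(-3 - 3) + 14/3)³ = (-7/(-6) + 14*(⅓))³ = (-7*(-⅙) + 14/3)³ = (7/6 + 14/3)³ = (35/6)³ = 42875/216 ≈ 198.50)
W + N(-16) = 42875/216 + (53/2)*(-16)² = 42875/216 + (53/2)*256 = 42875/216 + 6784 = 1508219/216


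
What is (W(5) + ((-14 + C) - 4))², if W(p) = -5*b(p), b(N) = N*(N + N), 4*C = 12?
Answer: 70225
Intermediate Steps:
C = 3 (C = (¼)*12 = 3)
b(N) = 2*N² (b(N) = N*(2*N) = 2*N²)
W(p) = -10*p²
(W(5) + ((-14 + C) - 4))² = (-10*5² + ((-14 + 3) - 4))² = (-10*25 + (-11 - 4))² = (-250 - 15)² = (-265)² = 70225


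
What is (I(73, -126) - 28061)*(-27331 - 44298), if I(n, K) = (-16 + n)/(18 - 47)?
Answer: 58293542554/29 ≈ 2.0101e+9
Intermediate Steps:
I(n, K) = 16/29 - n/29 (I(n, K) = (-16 + n)/(-29) = (-16 + n)*(-1/29) = 16/29 - n/29)
(I(73, -126) - 28061)*(-27331 - 44298) = ((16/29 - 1/29*73) - 28061)*(-27331 - 44298) = ((16/29 - 73/29) - 28061)*(-71629) = (-57/29 - 28061)*(-71629) = -813826/29*(-71629) = 58293542554/29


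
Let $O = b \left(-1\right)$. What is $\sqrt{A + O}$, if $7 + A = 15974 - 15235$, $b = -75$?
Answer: $\sqrt{807} \approx 28.408$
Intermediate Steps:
$O = 75$ ($O = \left(-75\right) \left(-1\right) = 75$)
$A = 732$ ($A = -7 + \left(15974 - 15235\right) = -7 + 739 = 732$)
$\sqrt{A + O} = \sqrt{732 + 75} = \sqrt{807}$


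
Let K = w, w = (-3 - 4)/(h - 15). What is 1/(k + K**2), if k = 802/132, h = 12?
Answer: 198/2281 ≈ 0.086804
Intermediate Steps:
w = 7/3 (w = (-3 - 4)/(12 - 15) = -7/(-3) = -7*(-1/3) = 7/3 ≈ 2.3333)
k = 401/66 (k = 802*(1/132) = 401/66 ≈ 6.0758)
K = 7/3 ≈ 2.3333
1/(k + K**2) = 1/(401/66 + (7/3)**2) = 1/(401/66 + 49/9) = 1/(2281/198) = 198/2281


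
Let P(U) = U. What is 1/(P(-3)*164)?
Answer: -1/492 ≈ -0.0020325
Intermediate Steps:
1/(P(-3)*164) = 1/(-3*164) = 1/(-492) = -1/492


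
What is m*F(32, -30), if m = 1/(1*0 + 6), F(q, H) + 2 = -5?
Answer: -7/6 ≈ -1.1667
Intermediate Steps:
F(q, H) = -7 (F(q, H) = -2 - 5 = -7)
m = ⅙ (m = 1/(0 + 6) = 1/6 = ⅙ ≈ 0.16667)
m*F(32, -30) = (⅙)*(-7) = -7/6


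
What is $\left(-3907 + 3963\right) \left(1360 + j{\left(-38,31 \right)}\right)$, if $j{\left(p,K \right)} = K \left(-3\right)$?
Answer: $70952$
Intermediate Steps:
$j{\left(p,K \right)} = - 3 K$
$\left(-3907 + 3963\right) \left(1360 + j{\left(-38,31 \right)}\right) = \left(-3907 + 3963\right) \left(1360 - 93\right) = 56 \left(1360 - 93\right) = 56 \cdot 1267 = 70952$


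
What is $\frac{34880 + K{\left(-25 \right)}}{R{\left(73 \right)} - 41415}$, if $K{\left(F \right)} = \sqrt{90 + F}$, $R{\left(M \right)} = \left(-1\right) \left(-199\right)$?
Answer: $- \frac{545}{644} - \frac{\sqrt{65}}{41216} \approx -0.84647$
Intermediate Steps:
$R{\left(M \right)} = 199$
$\frac{34880 + K{\left(-25 \right)}}{R{\left(73 \right)} - 41415} = \frac{34880 + \sqrt{90 - 25}}{199 - 41415} = \frac{34880 + \sqrt{65}}{-41216} = \left(34880 + \sqrt{65}\right) \left(- \frac{1}{41216}\right) = - \frac{545}{644} - \frac{\sqrt{65}}{41216}$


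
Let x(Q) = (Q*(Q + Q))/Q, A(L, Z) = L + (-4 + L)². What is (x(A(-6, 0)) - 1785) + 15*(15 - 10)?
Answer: -1522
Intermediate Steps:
x(Q) = 2*Q (x(Q) = (Q*(2*Q))/Q = (2*Q²)/Q = 2*Q)
(x(A(-6, 0)) - 1785) + 15*(15 - 10) = (2*(-6 + (-4 - 6)²) - 1785) + 15*(15 - 10) = (2*(-6 + (-10)²) - 1785) + 15*5 = (2*(-6 + 100) - 1785) + 75 = (2*94 - 1785) + 75 = (188 - 1785) + 75 = -1597 + 75 = -1522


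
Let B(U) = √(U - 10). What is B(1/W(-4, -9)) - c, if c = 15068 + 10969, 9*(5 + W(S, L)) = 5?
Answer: -26037 + I*√4090/20 ≈ -26037.0 + 3.1977*I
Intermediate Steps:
W(S, L) = -40/9 (W(S, L) = -5 + (⅑)*5 = -5 + 5/9 = -40/9)
c = 26037
B(U) = √(-10 + U)
B(1/W(-4, -9)) - c = √(-10 + 1/(-40/9)) - 1*26037 = √(-10 - 9/40) - 26037 = √(-409/40) - 26037 = I*√4090/20 - 26037 = -26037 + I*√4090/20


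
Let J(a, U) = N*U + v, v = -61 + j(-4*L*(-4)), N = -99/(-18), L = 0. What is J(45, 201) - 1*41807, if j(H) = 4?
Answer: -81517/2 ≈ -40759.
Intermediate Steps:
N = 11/2 (N = -99*(-1/18) = 11/2 ≈ 5.5000)
v = -57 (v = -61 + 4 = -57)
J(a, U) = -57 + 11*U/2 (J(a, U) = 11*U/2 - 57 = -57 + 11*U/2)
J(45, 201) - 1*41807 = (-57 + (11/2)*201) - 1*41807 = (-57 + 2211/2) - 41807 = 2097/2 - 41807 = -81517/2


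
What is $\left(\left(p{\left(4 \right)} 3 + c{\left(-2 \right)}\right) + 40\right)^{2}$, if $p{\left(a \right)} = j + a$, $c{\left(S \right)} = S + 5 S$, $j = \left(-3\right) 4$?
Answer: $16$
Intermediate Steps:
$j = -12$
$c{\left(S \right)} = 6 S$
$p{\left(a \right)} = -12 + a$
$\left(\left(p{\left(4 \right)} 3 + c{\left(-2 \right)}\right) + 40\right)^{2} = \left(\left(\left(-12 + 4\right) 3 + 6 \left(-2\right)\right) + 40\right)^{2} = \left(\left(\left(-8\right) 3 - 12\right) + 40\right)^{2} = \left(\left(-24 - 12\right) + 40\right)^{2} = \left(-36 + 40\right)^{2} = 4^{2} = 16$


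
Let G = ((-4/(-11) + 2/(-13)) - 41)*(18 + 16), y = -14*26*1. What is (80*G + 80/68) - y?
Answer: -268830176/2431 ≈ -1.1058e+5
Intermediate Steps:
y = -364 (y = -364*1 = -364)
G = -198322/143 (G = ((-4*(-1/11) + 2*(-1/13)) - 41)*34 = ((4/11 - 2/13) - 41)*34 = (30/143 - 41)*34 = -5833/143*34 = -198322/143 ≈ -1386.9)
(80*G + 80/68) - y = (80*(-198322/143) + 80/68) - 1*(-364) = (-15865760/143 + 80*(1/68)) + 364 = (-15865760/143 + 20/17) + 364 = -269715060/2431 + 364 = -268830176/2431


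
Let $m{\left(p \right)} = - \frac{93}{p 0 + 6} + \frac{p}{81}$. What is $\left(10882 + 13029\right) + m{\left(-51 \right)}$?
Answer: $\frac{1290323}{54} \approx 23895.0$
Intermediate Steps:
$m{\left(p \right)} = - \frac{31}{2} + \frac{p}{81}$ ($m{\left(p \right)} = - \frac{93}{0 + 6} + p \frac{1}{81} = - \frac{93}{6} + \frac{p}{81} = \left(-93\right) \frac{1}{6} + \frac{p}{81} = - \frac{31}{2} + \frac{p}{81}$)
$\left(10882 + 13029\right) + m{\left(-51 \right)} = \left(10882 + 13029\right) + \left(- \frac{31}{2} + \frac{1}{81} \left(-51\right)\right) = 23911 - \frac{871}{54} = \frac{1290323}{54}$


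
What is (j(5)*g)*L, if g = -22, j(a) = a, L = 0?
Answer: 0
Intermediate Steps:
(j(5)*g)*L = (5*(-22))*0 = -110*0 = 0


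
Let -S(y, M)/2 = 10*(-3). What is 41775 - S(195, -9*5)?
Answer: 41715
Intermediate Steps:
S(y, M) = 60 (S(y, M) = -20*(-3) = -2*(-30) = 60)
41775 - S(195, -9*5) = 41775 - 1*60 = 41775 - 60 = 41715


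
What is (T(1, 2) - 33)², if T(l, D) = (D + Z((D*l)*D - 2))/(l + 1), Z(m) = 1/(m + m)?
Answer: 65025/64 ≈ 1016.0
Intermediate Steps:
Z(m) = 1/(2*m)
T(l, D) = (D + 1/(2*(-2 + l*D²)))/(1 + l) (T(l, D) = (D + 1/(2*((D*l)*D - 2)))/(l + 1) = (D + 1/(2*(l*D² - 2)))/(1 + l) = (D + 1/(2*(-2 + l*D²)))/(1 + l))
(T(1, 2) - 33)² = ((½ + 2*(-2 + 1*2²))/((1 + 1)*(-2 + 1*2²)) - 33)² = ((½ + 2*(-2 + 1*4))/(2*(-2 + 1*4)) - 33)² = ((½ + 2*(-2 + 4))/(2*(-2 + 4)) - 33)² = ((½)*(½ + 2*2)/2 - 33)² = ((½)*(½)*(½ + 4) - 33)² = ((½)*(½)*(9/2) - 33)² = (9/8 - 33)² = (-255/8)² = 65025/64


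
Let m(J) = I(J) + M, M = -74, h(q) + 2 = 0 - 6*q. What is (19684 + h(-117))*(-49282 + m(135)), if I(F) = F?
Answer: -1003320864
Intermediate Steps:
h(q) = -2 - 6*q (h(q) = -2 + (0 - 6*q) = -2 - 6*q)
m(J) = -74 + J (m(J) = J - 74 = -74 + J)
(19684 + h(-117))*(-49282 + m(135)) = (19684 + (-2 - 6*(-117)))*(-49282 + (-74 + 135)) = (19684 + (-2 + 702))*(-49282 + 61) = (19684 + 700)*(-49221) = 20384*(-49221) = -1003320864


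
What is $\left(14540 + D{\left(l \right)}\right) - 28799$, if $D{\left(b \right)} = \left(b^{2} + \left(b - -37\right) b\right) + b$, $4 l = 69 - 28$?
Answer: $- \frac{109275}{8} \approx -13659.0$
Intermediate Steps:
$l = \frac{41}{4}$ ($l = \frac{69 - 28}{4} = \frac{1}{4} \cdot 41 = \frac{41}{4} \approx 10.25$)
$D{\left(b \right)} = b + b^{2} + b \left(37 + b\right)$ ($D{\left(b \right)} = \left(b^{2} + \left(b + 37\right) b\right) + b = \left(b^{2} + \left(37 + b\right) b\right) + b = \left(b^{2} + b \left(37 + b\right)\right) + b = b + b^{2} + b \left(37 + b\right)$)
$\left(14540 + D{\left(l \right)}\right) - 28799 = \left(14540 + 2 \cdot \frac{41}{4} \left(19 + \frac{41}{4}\right)\right) - 28799 = \left(14540 + 2 \cdot \frac{41}{4} \cdot \frac{117}{4}\right) - 28799 = \left(14540 + \frac{4797}{8}\right) - 28799 = \frac{121117}{8} - 28799 = - \frac{109275}{8}$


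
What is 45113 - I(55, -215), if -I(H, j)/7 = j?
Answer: 43608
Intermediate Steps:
I(H, j) = -7*j
45113 - I(55, -215) = 45113 - (-7)*(-215) = 45113 - 1*1505 = 45113 - 1505 = 43608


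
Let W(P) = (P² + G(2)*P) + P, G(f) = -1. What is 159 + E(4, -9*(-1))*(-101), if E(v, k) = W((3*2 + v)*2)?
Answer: -40241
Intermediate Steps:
W(P) = P² (W(P) = (P² - P) + P = P²)
E(v, k) = (12 + 2*v)² (E(v, k) = ((3*2 + v)*2)² = ((6 + v)*2)² = (12 + 2*v)²)
159 + E(4, -9*(-1))*(-101) = 159 + (4*(6 + 4)²)*(-101) = 159 + (4*10²)*(-101) = 159 + (4*100)*(-101) = 159 + 400*(-101) = 159 - 40400 = -40241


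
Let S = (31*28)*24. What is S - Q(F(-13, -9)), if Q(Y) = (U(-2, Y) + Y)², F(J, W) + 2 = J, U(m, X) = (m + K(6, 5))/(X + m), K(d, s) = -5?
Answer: 5958944/289 ≈ 20619.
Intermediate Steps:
U(m, X) = (-5 + m)/(X + m) (U(m, X) = (m - 5)/(X + m) = (-5 + m)/(X + m))
F(J, W) = -2 + J
S = 20832 (S = 868*24 = 20832)
Q(Y) = (Y - 7/(-2 + Y))² (Q(Y) = ((-5 - 2)/(Y - 2) + Y)² = (-7/(-2 + Y) + Y)² = (Y - 7/(-2 + Y))²)
S - Q(F(-13, -9)) = 20832 - ((-2 - 13) - 7/(-2 + (-2 - 13)))² = 20832 - (-15 - 7/(-2 - 15))² = 20832 - (-15 - 7/(-17))² = 20832 - (-15 - 7*(-1/17))² = 20832 - (-15 + 7/17)² = 20832 - (-248/17)² = 20832 - 1*61504/289 = 20832 - 61504/289 = 5958944/289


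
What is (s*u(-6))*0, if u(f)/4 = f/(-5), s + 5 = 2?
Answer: 0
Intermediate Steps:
s = -3 (s = -5 + 2 = -3)
u(f) = -4*f/5 (u(f) = 4*(f/(-5)) = 4*(f*(-⅕)) = 4*(-f/5) = -4*f/5)
(s*u(-6))*0 = -(-12)*(-6)/5*0 = -3*24/5*0 = -72/5*0 = 0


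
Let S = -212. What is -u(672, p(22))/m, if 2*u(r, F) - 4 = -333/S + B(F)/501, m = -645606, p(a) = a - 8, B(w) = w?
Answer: 594649/137142208944 ≈ 4.3360e-6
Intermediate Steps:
p(a) = -8 + a
u(r, F) = 1181/424 + F/1002 (u(r, F) = 2 + (-333/(-212) + F/501)/2 = 2 + (-333*(-1/212) + F*(1/501))/2 = 2 + (333/212 + F/501)/2 = 2 + (333/424 + F/1002) = 1181/424 + F/1002)
-u(672, p(22))/m = -(1181/424 + (-8 + 22)/1002)/(-645606) = -(1181/424 + (1/1002)*14)*(-1)/645606 = -(1181/424 + 7/501)*(-1)/645606 = -594649*(-1)/(212424*645606) = -1*(-594649/137142208944) = 594649/137142208944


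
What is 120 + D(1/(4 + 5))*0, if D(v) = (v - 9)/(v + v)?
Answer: 120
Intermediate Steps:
D(v) = (-9 + v)/(2*v) (D(v) = (-9 + v)/((2*v)) = (-9 + v)*(1/(2*v)) = (-9 + v)/(2*v))
120 + D(1/(4 + 5))*0 = 120 + ((-9 + 1/(4 + 5))/(2*(1/(4 + 5))))*0 = 120 + ((-9 + 1/9)/(2*(1/9)))*0 = 120 + ((-9 + ⅑)/(2*(⅑)))*0 = 120 + ((½)*9*(-80/9))*0 = 120 - 40*0 = 120 + 0 = 120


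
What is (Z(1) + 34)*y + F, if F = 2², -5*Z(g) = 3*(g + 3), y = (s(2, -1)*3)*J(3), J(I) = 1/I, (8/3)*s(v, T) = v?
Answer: 277/10 ≈ 27.700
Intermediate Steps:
s(v, T) = 3*v/8
y = ¾ (y = (((3/8)*2)*3)/3 = ((¾)*3)*(⅓) = (9/4)*(⅓) = ¾ ≈ 0.75000)
Z(g) = -9/5 - 3*g/5 (Z(g) = -3*(g + 3)/5 = -3*(3 + g)/5 = -(9 + 3*g)/5 = -9/5 - 3*g/5)
F = 4
(Z(1) + 34)*y + F = ((-9/5 - ⅗*1) + 34)*(¾) + 4 = ((-9/5 - ⅗) + 34)*(¾) + 4 = (-12/5 + 34)*(¾) + 4 = (158/5)*(¾) + 4 = 237/10 + 4 = 277/10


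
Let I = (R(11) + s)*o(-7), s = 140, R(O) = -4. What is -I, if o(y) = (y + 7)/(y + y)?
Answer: 0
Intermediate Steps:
o(y) = (7 + y)/(2*y) (o(y) = (7 + y)/((2*y)) = (7 + y)*(1/(2*y)) = (7 + y)/(2*y))
I = 0 (I = (-4 + 140)*((1/2)*(7 - 7)/(-7)) = 136*((1/2)*(-1/7)*0) = 136*0 = 0)
-I = -1*0 = 0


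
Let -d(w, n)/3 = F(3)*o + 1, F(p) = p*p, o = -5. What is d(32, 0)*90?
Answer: 11880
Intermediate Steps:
F(p) = p²
d(w, n) = 132 (d(w, n) = -3*(3²*(-5) + 1) = -3*(9*(-5) + 1) = -3*(-45 + 1) = -3*(-44) = 132)
d(32, 0)*90 = 132*90 = 11880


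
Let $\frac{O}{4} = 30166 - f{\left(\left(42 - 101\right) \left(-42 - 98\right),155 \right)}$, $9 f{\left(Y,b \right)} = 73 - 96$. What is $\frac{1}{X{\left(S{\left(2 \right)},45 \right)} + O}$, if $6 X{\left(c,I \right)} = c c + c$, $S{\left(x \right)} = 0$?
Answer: $\frac{9}{1086068} \approx 8.2868 \cdot 10^{-6}$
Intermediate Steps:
$X{\left(c,I \right)} = \frac{c}{6} + \frac{c^{2}}{6}$ ($X{\left(c,I \right)} = \frac{c c + c}{6} = \frac{c^{2} + c}{6} = \frac{c + c^{2}}{6} = \frac{c}{6} + \frac{c^{2}}{6}$)
$f{\left(Y,b \right)} = - \frac{23}{9}$ ($f{\left(Y,b \right)} = \frac{73 - 96}{9} = \frac{1}{9} \left(-23\right) = - \frac{23}{9}$)
$O = \frac{1086068}{9}$ ($O = 4 \left(30166 - - \frac{23}{9}\right) = 4 \left(30166 + \frac{23}{9}\right) = 4 \cdot \frac{271517}{9} = \frac{1086068}{9} \approx 1.2067 \cdot 10^{5}$)
$\frac{1}{X{\left(S{\left(2 \right)},45 \right)} + O} = \frac{1}{\frac{1}{6} \cdot 0 \left(1 + 0\right) + \frac{1086068}{9}} = \frac{1}{\frac{1}{6} \cdot 0 \cdot 1 + \frac{1086068}{9}} = \frac{1}{0 + \frac{1086068}{9}} = \frac{1}{\frac{1086068}{9}} = \frac{9}{1086068}$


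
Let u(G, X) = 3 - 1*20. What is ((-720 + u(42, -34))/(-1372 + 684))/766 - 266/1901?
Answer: -138783091/1001842208 ≈ -0.13853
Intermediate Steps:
u(G, X) = -17 (u(G, X) = 3 - 20 = -17)
((-720 + u(42, -34))/(-1372 + 684))/766 - 266/1901 = ((-720 - 17)/(-1372 + 684))/766 - 266/1901 = -737/(-688)*(1/766) - 266*1/1901 = -737*(-1/688)*(1/766) - 266/1901 = (737/688)*(1/766) - 266/1901 = 737/527008 - 266/1901 = -138783091/1001842208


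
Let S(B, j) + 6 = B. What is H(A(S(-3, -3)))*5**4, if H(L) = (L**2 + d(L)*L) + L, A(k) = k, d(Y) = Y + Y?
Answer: 146250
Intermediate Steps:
S(B, j) = -6 + B
d(Y) = 2*Y
H(L) = L + 3*L**2 (H(L) = (L**2 + (2*L)*L) + L = (L**2 + 2*L**2) + L = 3*L**2 + L = L + 3*L**2)
H(A(S(-3, -3)))*5**4 = ((-6 - 3)*(1 + 3*(-6 - 3)))*5**4 = -9*(1 + 3*(-9))*625 = -9*(1 - 27)*625 = -9*(-26)*625 = 234*625 = 146250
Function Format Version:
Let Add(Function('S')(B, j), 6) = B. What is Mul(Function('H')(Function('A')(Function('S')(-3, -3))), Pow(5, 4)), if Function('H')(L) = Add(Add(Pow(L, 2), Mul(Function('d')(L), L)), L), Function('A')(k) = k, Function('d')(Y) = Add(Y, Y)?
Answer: 146250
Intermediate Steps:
Function('S')(B, j) = Add(-6, B)
Function('d')(Y) = Mul(2, Y)
Function('H')(L) = Add(L, Mul(3, Pow(L, 2))) (Function('H')(L) = Add(Add(Pow(L, 2), Mul(Mul(2, L), L)), L) = Add(Add(Pow(L, 2), Mul(2, Pow(L, 2))), L) = Add(Mul(3, Pow(L, 2)), L) = Add(L, Mul(3, Pow(L, 2))))
Mul(Function('H')(Function('A')(Function('S')(-3, -3))), Pow(5, 4)) = Mul(Mul(Add(-6, -3), Add(1, Mul(3, Add(-6, -3)))), Pow(5, 4)) = Mul(Mul(-9, Add(1, Mul(3, -9))), 625) = Mul(Mul(-9, Add(1, -27)), 625) = Mul(Mul(-9, -26), 625) = Mul(234, 625) = 146250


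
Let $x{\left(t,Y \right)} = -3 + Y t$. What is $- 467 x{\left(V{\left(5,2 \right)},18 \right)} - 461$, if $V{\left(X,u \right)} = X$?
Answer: $-41090$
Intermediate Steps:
$- 467 x{\left(V{\left(5,2 \right)},18 \right)} - 461 = - 467 \left(-3 + 18 \cdot 5\right) - 461 = - 467 \left(-3 + 90\right) - 461 = \left(-467\right) 87 - 461 = -40629 - 461 = -41090$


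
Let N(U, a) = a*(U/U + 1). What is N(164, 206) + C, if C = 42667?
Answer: 43079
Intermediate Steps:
N(U, a) = 2*a (N(U, a) = a*(1 + 1) = a*2 = 2*a)
N(164, 206) + C = 2*206 + 42667 = 412 + 42667 = 43079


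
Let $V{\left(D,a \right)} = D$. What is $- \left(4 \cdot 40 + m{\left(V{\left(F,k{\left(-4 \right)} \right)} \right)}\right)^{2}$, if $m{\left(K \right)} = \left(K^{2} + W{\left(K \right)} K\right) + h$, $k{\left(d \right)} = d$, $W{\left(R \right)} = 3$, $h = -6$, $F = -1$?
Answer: $-23104$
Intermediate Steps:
$m{\left(K \right)} = -6 + K^{2} + 3 K$ ($m{\left(K \right)} = \left(K^{2} + 3 K\right) - 6 = -6 + K^{2} + 3 K$)
$- \left(4 \cdot 40 + m{\left(V{\left(F,k{\left(-4 \right)} \right)} \right)}\right)^{2} = - \left(4 \cdot 40 + \left(-6 + \left(-1\right)^{2} + 3 \left(-1\right)\right)\right)^{2} = - \left(160 - 8\right)^{2} = - 152^{2} = \left(-1\right) 23104 = -23104$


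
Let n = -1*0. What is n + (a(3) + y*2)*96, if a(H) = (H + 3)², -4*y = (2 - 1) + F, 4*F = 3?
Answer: 3372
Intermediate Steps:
F = ¾ (F = (¼)*3 = ¾ ≈ 0.75000)
n = 0
y = -7/16 (y = -((2 - 1) + ¾)/4 = -(1 + ¾)/4 = -¼*7/4 = -7/16 ≈ -0.43750)
a(H) = (3 + H)²
n + (a(3) + y*2)*96 = 0 + ((3 + 3)² - 7/16*2)*96 = 0 + (6² - 7/8)*96 = 0 + (36 - 7/8)*96 = 0 + (281/8)*96 = 0 + 3372 = 3372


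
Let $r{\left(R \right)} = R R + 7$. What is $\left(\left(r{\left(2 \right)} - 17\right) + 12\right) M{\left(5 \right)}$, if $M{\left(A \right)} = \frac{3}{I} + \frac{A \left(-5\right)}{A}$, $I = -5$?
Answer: $- \frac{168}{5} \approx -33.6$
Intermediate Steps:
$r{\left(R \right)} = 7 + R^{2}$ ($r{\left(R \right)} = R^{2} + 7 = 7 + R^{2}$)
$M{\left(A \right)} = - \frac{28}{5}$ ($M{\left(A \right)} = \frac{3}{-5} + \frac{A \left(-5\right)}{A} = 3 \left(- \frac{1}{5}\right) + \frac{\left(-5\right) A}{A} = - \frac{3}{5} - 5 = - \frac{28}{5}$)
$\left(\left(r{\left(2 \right)} - 17\right) + 12\right) M{\left(5 \right)} = \left(\left(\left(7 + 2^{2}\right) - 17\right) + 12\right) \left(- \frac{28}{5}\right) = \left(\left(\left(7 + 4\right) - 17\right) + 12\right) \left(- \frac{28}{5}\right) = \left(\left(11 - 17\right) + 12\right) \left(- \frac{28}{5}\right) = \left(-6 + 12\right) \left(- \frac{28}{5}\right) = 6 \left(- \frac{28}{5}\right) = - \frac{168}{5}$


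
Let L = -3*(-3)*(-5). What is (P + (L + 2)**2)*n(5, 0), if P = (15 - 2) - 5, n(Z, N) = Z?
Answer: 9285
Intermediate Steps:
L = -45 (L = 9*(-5) = -45)
P = 8 (P = 13 - 5 = 8)
(P + (L + 2)**2)*n(5, 0) = (8 + (-45 + 2)**2)*5 = (8 + (-43)**2)*5 = (8 + 1849)*5 = 1857*5 = 9285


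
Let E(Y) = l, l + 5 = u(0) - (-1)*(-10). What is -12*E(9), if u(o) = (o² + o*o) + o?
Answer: 180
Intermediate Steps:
u(o) = o + 2*o² (u(o) = (o² + o²) + o = 2*o² + o = o + 2*o²)
l = -15 (l = -5 + (0*(1 + 2*0) - (-1)*(-10)) = -5 + (0*(1 + 0) - 1*10) = -5 + (0*1 - 10) = -5 + (0 - 10) = -5 - 10 = -15)
E(Y) = -15
-12*E(9) = -12*(-15) = 180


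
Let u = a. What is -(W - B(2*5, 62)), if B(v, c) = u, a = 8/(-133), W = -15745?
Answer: 2094077/133 ≈ 15745.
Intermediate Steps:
a = -8/133 (a = 8*(-1/133) = -8/133 ≈ -0.060150)
u = -8/133 ≈ -0.060150
B(v, c) = -8/133
-(W - B(2*5, 62)) = -(-15745 - 1*(-8/133)) = -(-15745 + 8/133) = -1*(-2094077/133) = 2094077/133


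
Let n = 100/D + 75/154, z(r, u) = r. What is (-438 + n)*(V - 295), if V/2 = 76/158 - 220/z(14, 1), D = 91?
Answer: 157251327083/1107106 ≈ 1.4204e+5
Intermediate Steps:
V = -16848/553 (V = 2*(76/158 - 220/14) = 2*(76*(1/158) - 220*1/14) = 2*(38/79 - 110/7) = 2*(-8424/553) = -16848/553 ≈ -30.467)
n = 3175/2002 (n = 100/91 + 75/154 = 3175/2002 ≈ 1.5859)
(-438 + n)*(V - 295) = (-438 + 3175/2002)*(-16848/553 - 295) = -873701/2002*(-179983/553) = 157251327083/1107106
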